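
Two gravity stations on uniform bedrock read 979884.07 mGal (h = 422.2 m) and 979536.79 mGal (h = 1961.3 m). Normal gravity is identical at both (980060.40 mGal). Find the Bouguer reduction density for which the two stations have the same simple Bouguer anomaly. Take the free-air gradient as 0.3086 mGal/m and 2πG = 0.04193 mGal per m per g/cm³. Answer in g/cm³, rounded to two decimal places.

Δg_obs = 979536.79 − 979884.07 = -347.28 mGal over Δh = 1961.3 − 422.2 = 1539.1 m
Equal Bouguer anomalies ⇒ Δg_obs + (0.3086 − 0.04193ρ)·Δh = 0
0.3086 − 0.04193ρ = −Δg_obs/Δh = 0.22564
ρ = (0.3086 − 0.22564) / 0.04193 = 1.98 g/cm³

1.98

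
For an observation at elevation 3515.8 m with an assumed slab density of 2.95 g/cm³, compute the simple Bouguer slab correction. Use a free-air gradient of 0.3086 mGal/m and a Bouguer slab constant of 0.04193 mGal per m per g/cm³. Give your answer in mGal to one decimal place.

434.9

Bouguer slab correction = 0.04193 × 2.95 × 3515.8 = 434.9 mGal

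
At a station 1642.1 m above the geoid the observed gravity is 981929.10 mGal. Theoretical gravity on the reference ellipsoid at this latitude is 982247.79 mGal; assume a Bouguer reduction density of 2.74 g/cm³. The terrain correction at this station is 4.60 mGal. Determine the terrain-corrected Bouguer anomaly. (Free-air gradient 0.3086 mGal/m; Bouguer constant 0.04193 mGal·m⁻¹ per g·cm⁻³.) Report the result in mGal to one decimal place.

4.0

Free-air correction = 0.3086 × 1642.1 = 506.75 mGal
Free-air anomaly = 981929.10 − 982247.79 + (506.75) = 188.06 mGal
Bouguer slab correction = 0.04193 × 2.74 × 1642.1 = 188.66 mGal
Simple Bouguer anomaly = 188.06 − (188.66) = -0.60 mGal
Complete Bouguer anomaly = -0.60 + 4.60 = 4.00 mGal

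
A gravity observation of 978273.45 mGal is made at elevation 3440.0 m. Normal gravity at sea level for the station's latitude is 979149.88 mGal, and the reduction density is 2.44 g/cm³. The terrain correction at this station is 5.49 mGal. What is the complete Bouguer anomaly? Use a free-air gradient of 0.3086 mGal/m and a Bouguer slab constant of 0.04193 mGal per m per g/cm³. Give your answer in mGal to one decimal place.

Free-air correction = 0.3086 × 3440.0 = 1061.58 mGal
Free-air anomaly = 978273.45 − 979149.88 + (1061.58) = 185.15 mGal
Bouguer slab correction = 0.04193 × 2.44 × 3440.0 = 351.94 mGal
Simple Bouguer anomaly = 185.15 − (351.94) = -166.79 mGal
Complete Bouguer anomaly = -166.79 + 5.49 = -161.30 mGal

-161.3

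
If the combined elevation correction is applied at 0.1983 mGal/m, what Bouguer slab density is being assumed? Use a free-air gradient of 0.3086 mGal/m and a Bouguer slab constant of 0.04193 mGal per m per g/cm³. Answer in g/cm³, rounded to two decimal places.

0.1983 = 0.3086 − 0.04193 × ρ
ρ = (0.3086 − 0.1983) / 0.04193 = 2.63 g/cm³

2.63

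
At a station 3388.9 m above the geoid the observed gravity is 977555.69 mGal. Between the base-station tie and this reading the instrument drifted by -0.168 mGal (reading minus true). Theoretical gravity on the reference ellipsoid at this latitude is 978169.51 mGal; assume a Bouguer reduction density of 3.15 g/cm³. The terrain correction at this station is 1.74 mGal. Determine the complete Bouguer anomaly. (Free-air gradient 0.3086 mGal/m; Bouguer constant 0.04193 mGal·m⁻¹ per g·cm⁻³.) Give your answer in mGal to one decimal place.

-13.7

Drift-corrected reading = 977555.69 − (-0.168) = 977555.858 mGal
Free-air correction = 0.3086 × 3388.9 = 1045.81 mGal
Free-air anomaly = 977555.858 − 978169.51 + (1045.81) = 432.158 mGal
Bouguer slab correction = 0.04193 × 3.15 × 3388.9 = 447.60 mGal
Simple Bouguer anomaly = 432.158 − (447.60) = -15.442 mGal
Complete Bouguer anomaly = -15.442 + 1.74 = -13.702 mGal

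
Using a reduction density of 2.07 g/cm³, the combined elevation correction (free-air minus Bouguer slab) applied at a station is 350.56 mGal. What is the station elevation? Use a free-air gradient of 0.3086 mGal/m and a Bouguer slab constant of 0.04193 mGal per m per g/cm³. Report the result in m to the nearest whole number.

1580

Combined gradient = 0.3086 − 0.04193 × 2.07 = 0.2218049 mGal/m
h = 350.56 / 0.2218049 = 1580.49 m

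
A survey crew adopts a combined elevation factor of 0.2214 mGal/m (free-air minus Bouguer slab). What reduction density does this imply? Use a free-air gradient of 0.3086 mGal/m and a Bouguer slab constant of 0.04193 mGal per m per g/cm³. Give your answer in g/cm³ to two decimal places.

2.08

0.2214 = 0.3086 − 0.04193 × ρ
ρ = (0.3086 − 0.2214) / 0.04193 = 2.08 g/cm³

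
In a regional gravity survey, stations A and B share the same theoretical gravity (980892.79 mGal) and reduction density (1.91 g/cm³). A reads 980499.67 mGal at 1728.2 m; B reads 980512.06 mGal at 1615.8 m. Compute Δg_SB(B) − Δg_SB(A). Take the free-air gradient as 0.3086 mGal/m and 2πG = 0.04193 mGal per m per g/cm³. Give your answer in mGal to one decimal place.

-13.3

Δg_SB(A) = 980499.67 − 980892.79 + 0.3086×1728.2 − 0.04193×1.91×1728.2 = 1.80 mGal
Δg_SB(B) = 980512.06 − 980892.79 + 0.3086×1615.8 − 0.04193×1.91×1615.8 = -11.50 mGal
Difference = -11.50 − (1.80) = -13.30 mGal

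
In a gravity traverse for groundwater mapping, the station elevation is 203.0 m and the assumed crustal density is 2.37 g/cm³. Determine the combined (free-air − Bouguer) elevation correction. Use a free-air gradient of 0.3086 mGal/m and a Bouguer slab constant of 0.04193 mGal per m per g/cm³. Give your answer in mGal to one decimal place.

42.5

Combined gradient = 0.3086 − 0.04193 × 2.37 = 0.2092259 mGal/m
Combined elevation correction = 0.2092259 × 203.0 = 42.5 mGal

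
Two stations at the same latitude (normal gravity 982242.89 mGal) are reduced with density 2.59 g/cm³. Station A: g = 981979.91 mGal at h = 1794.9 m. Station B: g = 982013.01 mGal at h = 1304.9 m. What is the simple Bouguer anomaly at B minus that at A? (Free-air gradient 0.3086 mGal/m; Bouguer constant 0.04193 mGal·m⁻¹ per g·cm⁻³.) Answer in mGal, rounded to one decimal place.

-64.9

Δg_SB(A) = 981979.91 − 982242.89 + 0.3086×1794.9 − 0.04193×2.59×1794.9 = 96.00 mGal
Δg_SB(B) = 982013.01 − 982242.89 + 0.3086×1304.9 − 0.04193×2.59×1304.9 = 31.10 mGal
Difference = 31.10 − (96.00) = -64.90 mGal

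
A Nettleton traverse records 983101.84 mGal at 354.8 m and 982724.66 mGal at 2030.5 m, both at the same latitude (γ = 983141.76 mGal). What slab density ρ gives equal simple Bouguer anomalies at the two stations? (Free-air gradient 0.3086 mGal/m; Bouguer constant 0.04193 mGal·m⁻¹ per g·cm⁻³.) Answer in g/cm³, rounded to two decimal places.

1.99

Δg_obs = 982724.66 − 983101.84 = -377.18 mGal over Δh = 2030.5 − 354.8 = 1675.7 m
Equal Bouguer anomalies ⇒ Δg_obs + (0.3086 − 0.04193ρ)·Δh = 0
0.3086 − 0.04193ρ = −Δg_obs/Δh = 0.22509
ρ = (0.3086 − 0.22509) / 0.04193 = 1.99 g/cm³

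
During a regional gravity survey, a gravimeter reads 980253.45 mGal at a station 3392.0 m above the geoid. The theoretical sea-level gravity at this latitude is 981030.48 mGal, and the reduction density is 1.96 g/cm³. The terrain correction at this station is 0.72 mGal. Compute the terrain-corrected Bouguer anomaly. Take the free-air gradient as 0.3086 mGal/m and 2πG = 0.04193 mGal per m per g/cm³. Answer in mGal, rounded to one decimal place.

-8.3

Free-air correction = 0.3086 × 3392.0 = 1046.77 mGal
Free-air anomaly = 980253.45 − 981030.48 + (1046.77) = 269.74 mGal
Bouguer slab correction = 0.04193 × 1.96 × 3392.0 = 278.76 mGal
Simple Bouguer anomaly = 269.74 − (278.76) = -9.02 mGal
Complete Bouguer anomaly = -9.02 + 0.72 = -8.30 mGal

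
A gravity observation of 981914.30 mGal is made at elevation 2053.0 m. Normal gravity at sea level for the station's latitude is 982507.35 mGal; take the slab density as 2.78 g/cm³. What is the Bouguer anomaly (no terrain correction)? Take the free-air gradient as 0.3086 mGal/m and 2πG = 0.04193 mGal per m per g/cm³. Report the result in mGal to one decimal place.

Free-air correction = 0.3086 × 2053.0 = 633.56 mGal
Free-air anomaly = 981914.30 − 982507.35 + (633.56) = 40.51 mGal
Bouguer slab correction = 0.04193 × 2.78 × 2053.0 = 239.31 mGal
Simple Bouguer anomaly = 40.51 − (239.31) = -198.80 mGal

-198.8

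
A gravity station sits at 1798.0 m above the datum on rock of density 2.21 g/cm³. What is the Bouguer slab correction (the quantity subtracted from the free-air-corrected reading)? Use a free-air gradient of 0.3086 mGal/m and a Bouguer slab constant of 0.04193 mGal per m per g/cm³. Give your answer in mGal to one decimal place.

166.6

Bouguer slab correction = 0.04193 × 2.21 × 1798.0 = 166.6 mGal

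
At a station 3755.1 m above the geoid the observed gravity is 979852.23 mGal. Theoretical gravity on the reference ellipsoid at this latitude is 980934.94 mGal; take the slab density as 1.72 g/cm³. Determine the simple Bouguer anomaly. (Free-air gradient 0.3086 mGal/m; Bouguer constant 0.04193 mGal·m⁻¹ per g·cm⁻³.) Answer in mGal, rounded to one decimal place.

-194.7

Free-air correction = 0.3086 × 3755.1 = 1158.82 mGal
Free-air anomaly = 979852.23 − 980934.94 + (1158.82) = 76.11 mGal
Bouguer slab correction = 0.04193 × 1.72 × 3755.1 = 270.82 mGal
Simple Bouguer anomaly = 76.11 − (270.82) = -194.71 mGal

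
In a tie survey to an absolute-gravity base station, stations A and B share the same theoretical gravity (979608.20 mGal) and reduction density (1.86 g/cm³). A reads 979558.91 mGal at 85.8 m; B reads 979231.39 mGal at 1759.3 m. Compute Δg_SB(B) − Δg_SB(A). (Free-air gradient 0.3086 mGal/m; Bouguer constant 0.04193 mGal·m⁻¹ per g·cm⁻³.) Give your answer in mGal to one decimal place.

Δg_SB(A) = 979558.91 − 979608.20 + 0.3086×85.8 − 0.04193×1.86×85.8 = -29.50 mGal
Δg_SB(B) = 979231.39 − 979608.20 + 0.3086×1759.3 − 0.04193×1.86×1759.3 = 28.90 mGal
Difference = 28.90 − (-29.50) = 58.40 mGal

58.4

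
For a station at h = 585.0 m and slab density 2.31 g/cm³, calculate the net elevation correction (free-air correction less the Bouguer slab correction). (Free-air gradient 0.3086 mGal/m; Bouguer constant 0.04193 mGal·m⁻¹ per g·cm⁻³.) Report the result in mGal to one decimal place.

Combined gradient = 0.3086 − 0.04193 × 2.31 = 0.2117417 mGal/m
Combined elevation correction = 0.2117417 × 585.0 = 123.9 mGal

123.9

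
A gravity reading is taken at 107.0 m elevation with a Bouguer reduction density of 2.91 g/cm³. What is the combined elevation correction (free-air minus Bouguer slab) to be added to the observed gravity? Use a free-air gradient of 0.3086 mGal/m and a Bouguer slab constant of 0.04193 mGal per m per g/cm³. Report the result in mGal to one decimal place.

Combined gradient = 0.3086 − 0.04193 × 2.91 = 0.1865837 mGal/m
Combined elevation correction = 0.1865837 × 107.0 = 20.0 mGal

20.0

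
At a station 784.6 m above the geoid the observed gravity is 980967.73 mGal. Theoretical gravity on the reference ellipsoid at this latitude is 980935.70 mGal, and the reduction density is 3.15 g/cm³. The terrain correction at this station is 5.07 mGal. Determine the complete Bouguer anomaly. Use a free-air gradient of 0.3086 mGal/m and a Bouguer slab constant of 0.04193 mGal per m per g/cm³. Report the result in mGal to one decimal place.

Free-air correction = 0.3086 × 784.6 = 242.13 mGal
Free-air anomaly = 980967.73 − 980935.70 + (242.13) = 274.16 mGal
Bouguer slab correction = 0.04193 × 3.15 × 784.6 = 103.63 mGal
Simple Bouguer anomaly = 274.16 − (103.63) = 170.53 mGal
Complete Bouguer anomaly = 170.53 + 5.07 = 175.60 mGal

175.6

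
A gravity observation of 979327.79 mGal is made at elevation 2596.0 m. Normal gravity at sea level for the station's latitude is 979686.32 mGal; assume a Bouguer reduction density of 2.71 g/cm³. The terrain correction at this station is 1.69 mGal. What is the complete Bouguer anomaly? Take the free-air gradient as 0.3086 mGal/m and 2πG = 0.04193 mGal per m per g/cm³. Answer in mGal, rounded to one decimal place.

Free-air correction = 0.3086 × 2596.0 = 801.13 mGal
Free-air anomaly = 979327.79 − 979686.32 + (801.13) = 442.60 mGal
Bouguer slab correction = 0.04193 × 2.71 × 2596.0 = 294.98 mGal
Simple Bouguer anomaly = 442.60 − (294.98) = 147.62 mGal
Complete Bouguer anomaly = 147.62 + 1.69 = 149.31 mGal

149.3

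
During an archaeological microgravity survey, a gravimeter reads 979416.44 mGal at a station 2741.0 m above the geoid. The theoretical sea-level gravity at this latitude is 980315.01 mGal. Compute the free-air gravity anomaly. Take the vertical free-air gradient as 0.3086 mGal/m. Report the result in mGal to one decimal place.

-52.7

Free-air correction = 0.3086 × 2741.0 = 845.87 mGal
Free-air anomaly = 979416.44 − 980315.01 + (845.87) = -52.70 mGal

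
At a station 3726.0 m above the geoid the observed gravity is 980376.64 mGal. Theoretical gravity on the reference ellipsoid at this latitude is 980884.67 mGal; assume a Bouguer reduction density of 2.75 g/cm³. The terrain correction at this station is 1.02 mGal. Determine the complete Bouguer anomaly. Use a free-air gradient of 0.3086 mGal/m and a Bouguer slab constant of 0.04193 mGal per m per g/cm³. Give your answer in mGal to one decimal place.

Free-air correction = 0.3086 × 3726.0 = 1149.84 mGal
Free-air anomaly = 980376.64 − 980884.67 + (1149.84) = 641.81 mGal
Bouguer slab correction = 0.04193 × 2.75 × 3726.0 = 429.64 mGal
Simple Bouguer anomaly = 641.81 − (429.64) = 212.17 mGal
Complete Bouguer anomaly = 212.17 + 1.02 = 213.19 mGal

213.2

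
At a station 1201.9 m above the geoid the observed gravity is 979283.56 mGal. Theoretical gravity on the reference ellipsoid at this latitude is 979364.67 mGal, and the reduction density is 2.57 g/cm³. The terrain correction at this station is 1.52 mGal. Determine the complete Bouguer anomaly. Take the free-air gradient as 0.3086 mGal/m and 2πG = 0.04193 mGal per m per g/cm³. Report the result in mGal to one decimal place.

161.8

Free-air correction = 0.3086 × 1201.9 = 370.91 mGal
Free-air anomaly = 979283.56 − 979364.67 + (370.91) = 289.80 mGal
Bouguer slab correction = 0.04193 × 2.57 × 1201.9 = 129.52 mGal
Simple Bouguer anomaly = 289.80 − (129.52) = 160.28 mGal
Complete Bouguer anomaly = 160.28 + 1.52 = 161.80 mGal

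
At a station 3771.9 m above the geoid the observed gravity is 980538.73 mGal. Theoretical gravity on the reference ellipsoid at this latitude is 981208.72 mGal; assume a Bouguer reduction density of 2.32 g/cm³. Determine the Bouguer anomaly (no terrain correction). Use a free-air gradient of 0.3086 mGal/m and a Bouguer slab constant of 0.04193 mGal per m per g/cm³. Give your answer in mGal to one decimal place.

Free-air correction = 0.3086 × 3771.9 = 1164.01 mGal
Free-air anomaly = 980538.73 − 981208.72 + (1164.01) = 494.02 mGal
Bouguer slab correction = 0.04193 × 2.32 × 3771.9 = 366.92 mGal
Simple Bouguer anomaly = 494.02 − (366.92) = 127.10 mGal

127.1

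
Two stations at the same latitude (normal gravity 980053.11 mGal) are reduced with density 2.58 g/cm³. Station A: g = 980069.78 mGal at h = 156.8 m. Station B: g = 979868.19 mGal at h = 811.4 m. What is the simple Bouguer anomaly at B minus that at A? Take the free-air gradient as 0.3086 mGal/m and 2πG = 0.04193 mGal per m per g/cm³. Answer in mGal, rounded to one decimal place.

-70.4

Δg_SB(A) = 980069.78 − 980053.11 + 0.3086×156.8 − 0.04193×2.58×156.8 = 48.10 mGal
Δg_SB(B) = 979868.19 − 980053.11 + 0.3086×811.4 − 0.04193×2.58×811.4 = -22.30 mGal
Difference = -22.30 − (48.10) = -70.40 mGal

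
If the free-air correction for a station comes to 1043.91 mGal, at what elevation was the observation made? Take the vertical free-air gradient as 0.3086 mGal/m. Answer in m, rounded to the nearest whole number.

3383

h = 1043.91 / 0.3086 = 3382.73 m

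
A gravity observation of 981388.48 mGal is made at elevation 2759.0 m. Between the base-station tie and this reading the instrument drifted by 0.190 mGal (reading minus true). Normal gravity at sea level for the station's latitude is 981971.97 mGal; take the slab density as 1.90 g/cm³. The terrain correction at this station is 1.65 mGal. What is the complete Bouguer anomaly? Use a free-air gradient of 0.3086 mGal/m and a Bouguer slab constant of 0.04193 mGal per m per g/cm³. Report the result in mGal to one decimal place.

49.6

Drift-corrected reading = 981388.48 − (0.190) = 981388.290 mGal
Free-air correction = 0.3086 × 2759.0 = 851.43 mGal
Free-air anomaly = 981388.290 − 981971.97 + (851.43) = 267.750 mGal
Bouguer slab correction = 0.04193 × 1.90 × 2759.0 = 219.80 mGal
Simple Bouguer anomaly = 267.750 − (219.80) = 47.950 mGal
Complete Bouguer anomaly = 47.950 + 1.65 = 49.600 mGal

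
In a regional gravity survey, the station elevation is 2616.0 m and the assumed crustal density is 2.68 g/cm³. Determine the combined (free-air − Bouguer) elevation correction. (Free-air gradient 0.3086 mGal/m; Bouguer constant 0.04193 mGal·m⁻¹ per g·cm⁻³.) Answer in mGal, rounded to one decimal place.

513.3

Combined gradient = 0.3086 − 0.04193 × 2.68 = 0.1962276 mGal/m
Combined elevation correction = 0.1962276 × 2616.0 = 513.3 mGal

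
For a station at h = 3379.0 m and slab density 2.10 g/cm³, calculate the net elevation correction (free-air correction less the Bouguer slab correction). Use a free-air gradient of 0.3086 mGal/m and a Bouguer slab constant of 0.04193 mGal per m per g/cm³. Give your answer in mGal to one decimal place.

745.2

Combined gradient = 0.3086 − 0.04193 × 2.10 = 0.2205470 mGal/m
Combined elevation correction = 0.2205470 × 3379.0 = 745.2 mGal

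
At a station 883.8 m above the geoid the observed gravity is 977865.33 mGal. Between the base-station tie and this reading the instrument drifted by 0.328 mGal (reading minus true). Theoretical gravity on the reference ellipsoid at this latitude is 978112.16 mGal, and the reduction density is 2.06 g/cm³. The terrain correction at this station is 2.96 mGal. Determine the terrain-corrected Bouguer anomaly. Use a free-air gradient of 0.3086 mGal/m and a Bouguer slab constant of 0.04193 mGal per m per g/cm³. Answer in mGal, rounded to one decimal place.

-47.8

Drift-corrected reading = 977865.33 − (0.328) = 977865.002 mGal
Free-air correction = 0.3086 × 883.8 = 272.74 mGal
Free-air anomaly = 977865.002 − 978112.16 + (272.74) = 25.582 mGal
Bouguer slab correction = 0.04193 × 2.06 × 883.8 = 76.34 mGal
Simple Bouguer anomaly = 25.582 − (76.34) = -50.758 mGal
Complete Bouguer anomaly = -50.758 + 2.96 = -47.798 mGal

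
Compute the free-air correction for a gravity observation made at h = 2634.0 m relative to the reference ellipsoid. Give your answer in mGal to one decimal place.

812.9

Free-air correction = 0.3086 × 2634.0 = 812.9 mGal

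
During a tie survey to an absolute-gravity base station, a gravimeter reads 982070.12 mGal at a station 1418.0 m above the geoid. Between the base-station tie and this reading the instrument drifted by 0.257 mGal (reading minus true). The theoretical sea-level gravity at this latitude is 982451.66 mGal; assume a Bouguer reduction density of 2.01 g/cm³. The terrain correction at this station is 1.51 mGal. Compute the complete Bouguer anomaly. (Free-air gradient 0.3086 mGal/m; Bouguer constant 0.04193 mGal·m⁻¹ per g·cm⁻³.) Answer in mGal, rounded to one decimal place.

Drift-corrected reading = 982070.12 − (0.257) = 982069.863 mGal
Free-air correction = 0.3086 × 1418.0 = 437.59 mGal
Free-air anomaly = 982069.863 − 982451.66 + (437.59) = 55.793 mGal
Bouguer slab correction = 0.04193 × 2.01 × 1418.0 = 119.51 mGal
Simple Bouguer anomaly = 55.793 − (119.51) = -63.717 mGal
Complete Bouguer anomaly = -63.717 + 1.51 = -62.207 mGal

-62.2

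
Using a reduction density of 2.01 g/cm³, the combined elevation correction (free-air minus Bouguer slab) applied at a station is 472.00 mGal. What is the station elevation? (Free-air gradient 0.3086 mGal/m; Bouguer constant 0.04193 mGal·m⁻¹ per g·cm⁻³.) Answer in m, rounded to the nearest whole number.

2104

Combined gradient = 0.3086 − 0.04193 × 2.01 = 0.2243207 mGal/m
h = 472.00 / 0.2243207 = 2104.13 m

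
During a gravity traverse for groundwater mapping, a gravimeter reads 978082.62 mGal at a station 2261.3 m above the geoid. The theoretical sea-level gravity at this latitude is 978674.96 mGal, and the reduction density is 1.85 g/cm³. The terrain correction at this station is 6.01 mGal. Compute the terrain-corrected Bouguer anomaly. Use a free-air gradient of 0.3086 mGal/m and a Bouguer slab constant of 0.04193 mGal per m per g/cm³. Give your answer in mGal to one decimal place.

Free-air correction = 0.3086 × 2261.3 = 697.84 mGal
Free-air anomaly = 978082.62 − 978674.96 + (697.84) = 105.50 mGal
Bouguer slab correction = 0.04193 × 1.85 × 2261.3 = 175.41 mGal
Simple Bouguer anomaly = 105.50 − (175.41) = -69.91 mGal
Complete Bouguer anomaly = -69.91 + 6.01 = -63.90 mGal

-63.9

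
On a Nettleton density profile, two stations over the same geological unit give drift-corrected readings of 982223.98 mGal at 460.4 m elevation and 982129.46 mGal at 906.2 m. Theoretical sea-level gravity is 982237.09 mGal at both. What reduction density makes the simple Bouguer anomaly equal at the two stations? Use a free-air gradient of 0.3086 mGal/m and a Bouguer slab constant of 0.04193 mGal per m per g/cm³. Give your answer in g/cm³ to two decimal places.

Δg_obs = 982129.46 − 982223.98 = -94.52 mGal over Δh = 906.2 − 460.4 = 445.8 m
Equal Bouguer anomalies ⇒ Δg_obs + (0.3086 − 0.04193ρ)·Δh = 0
0.3086 − 0.04193ρ = −Δg_obs/Δh = 0.21202
ρ = (0.3086 − 0.21202) / 0.04193 = 2.30 g/cm³

2.30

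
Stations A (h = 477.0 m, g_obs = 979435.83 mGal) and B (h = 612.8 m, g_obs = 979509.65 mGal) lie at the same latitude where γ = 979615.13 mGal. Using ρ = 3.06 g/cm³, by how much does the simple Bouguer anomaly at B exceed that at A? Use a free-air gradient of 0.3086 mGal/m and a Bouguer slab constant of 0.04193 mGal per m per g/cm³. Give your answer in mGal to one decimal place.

98.3

Δg_SB(A) = 979435.83 − 979615.13 + 0.3086×477.0 − 0.04193×3.06×477.0 = -93.30 mGal
Δg_SB(B) = 979509.65 − 979615.13 + 0.3086×612.8 − 0.04193×3.06×612.8 = 5.00 mGal
Difference = 5.00 − (-93.30) = 98.30 mGal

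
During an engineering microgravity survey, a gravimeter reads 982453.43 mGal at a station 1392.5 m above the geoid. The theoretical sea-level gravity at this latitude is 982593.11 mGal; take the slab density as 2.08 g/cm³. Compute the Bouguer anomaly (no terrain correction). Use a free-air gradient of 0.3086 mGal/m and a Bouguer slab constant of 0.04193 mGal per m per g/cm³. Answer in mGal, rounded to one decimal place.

Free-air correction = 0.3086 × 1392.5 = 429.73 mGal
Free-air anomaly = 982453.43 − 982593.11 + (429.73) = 290.05 mGal
Bouguer slab correction = 0.04193 × 2.08 × 1392.5 = 121.45 mGal
Simple Bouguer anomaly = 290.05 − (121.45) = 168.60 mGal

168.6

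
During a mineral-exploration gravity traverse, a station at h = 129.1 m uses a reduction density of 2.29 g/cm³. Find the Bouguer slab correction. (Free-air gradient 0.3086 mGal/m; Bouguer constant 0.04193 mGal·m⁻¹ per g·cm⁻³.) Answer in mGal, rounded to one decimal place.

12.4

Bouguer slab correction = 0.04193 × 2.29 × 129.1 = 12.4 mGal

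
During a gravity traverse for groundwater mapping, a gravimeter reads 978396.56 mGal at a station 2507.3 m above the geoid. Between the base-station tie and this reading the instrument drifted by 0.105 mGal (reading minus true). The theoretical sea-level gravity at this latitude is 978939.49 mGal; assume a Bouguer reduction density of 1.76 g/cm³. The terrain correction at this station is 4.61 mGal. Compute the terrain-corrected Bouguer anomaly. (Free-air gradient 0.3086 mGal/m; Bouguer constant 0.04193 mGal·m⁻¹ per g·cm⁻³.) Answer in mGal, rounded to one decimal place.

50.3

Drift-corrected reading = 978396.56 − (0.105) = 978396.455 mGal
Free-air correction = 0.3086 × 2507.3 = 773.75 mGal
Free-air anomaly = 978396.455 − 978939.49 + (773.75) = 230.715 mGal
Bouguer slab correction = 0.04193 × 1.76 × 2507.3 = 185.03 mGal
Simple Bouguer anomaly = 230.715 − (185.03) = 45.685 mGal
Complete Bouguer anomaly = 45.685 + 4.61 = 50.295 mGal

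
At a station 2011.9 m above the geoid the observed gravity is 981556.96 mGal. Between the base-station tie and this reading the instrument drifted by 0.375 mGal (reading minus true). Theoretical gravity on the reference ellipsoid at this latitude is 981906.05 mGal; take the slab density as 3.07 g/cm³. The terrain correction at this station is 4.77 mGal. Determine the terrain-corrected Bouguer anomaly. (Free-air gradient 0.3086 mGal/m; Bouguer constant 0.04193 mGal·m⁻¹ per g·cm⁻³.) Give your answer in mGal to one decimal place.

17.2

Drift-corrected reading = 981556.96 − (0.375) = 981556.585 mGal
Free-air correction = 0.3086 × 2011.9 = 620.87 mGal
Free-air anomaly = 981556.585 − 981906.05 + (620.87) = 271.405 mGal
Bouguer slab correction = 0.04193 × 3.07 × 2011.9 = 258.98 mGal
Simple Bouguer anomaly = 271.405 − (258.98) = 12.425 mGal
Complete Bouguer anomaly = 12.425 + 4.77 = 17.195 mGal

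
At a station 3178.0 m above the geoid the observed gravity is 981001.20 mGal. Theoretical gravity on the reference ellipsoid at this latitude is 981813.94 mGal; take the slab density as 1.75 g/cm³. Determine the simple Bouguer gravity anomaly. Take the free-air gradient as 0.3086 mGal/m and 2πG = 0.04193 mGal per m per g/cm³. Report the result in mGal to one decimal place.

-65.2

Free-air correction = 0.3086 × 3178.0 = 980.73 mGal
Free-air anomaly = 981001.20 − 981813.94 + (980.73) = 167.99 mGal
Bouguer slab correction = 0.04193 × 1.75 × 3178.0 = 233.19 mGal
Simple Bouguer anomaly = 167.99 − (233.19) = -65.20 mGal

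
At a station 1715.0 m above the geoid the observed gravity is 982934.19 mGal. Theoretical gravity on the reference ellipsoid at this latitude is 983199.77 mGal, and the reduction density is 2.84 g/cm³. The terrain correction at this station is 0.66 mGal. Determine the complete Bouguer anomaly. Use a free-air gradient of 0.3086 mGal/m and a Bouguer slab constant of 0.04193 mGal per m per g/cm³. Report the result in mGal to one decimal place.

60.1

Free-air correction = 0.3086 × 1715.0 = 529.25 mGal
Free-air anomaly = 982934.19 − 983199.77 + (529.25) = 263.67 mGal
Bouguer slab correction = 0.04193 × 2.84 × 1715.0 = 204.22 mGal
Simple Bouguer anomaly = 263.67 − (204.22) = 59.45 mGal
Complete Bouguer anomaly = 59.45 + 0.66 = 60.11 mGal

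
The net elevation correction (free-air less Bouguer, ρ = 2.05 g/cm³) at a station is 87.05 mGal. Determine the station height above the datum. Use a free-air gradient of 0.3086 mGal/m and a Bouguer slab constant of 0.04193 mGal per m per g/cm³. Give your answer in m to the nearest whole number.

391

Combined gradient = 0.3086 − 0.04193 × 2.05 = 0.2226435 mGal/m
h = 87.05 / 0.2226435 = 390.98 m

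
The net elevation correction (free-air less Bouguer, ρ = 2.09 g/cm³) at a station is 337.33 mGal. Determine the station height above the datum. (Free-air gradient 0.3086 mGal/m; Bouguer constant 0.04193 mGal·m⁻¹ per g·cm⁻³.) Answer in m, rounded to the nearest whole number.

1527

Combined gradient = 0.3086 − 0.04193 × 2.09 = 0.2209663 mGal/m
h = 337.33 / 0.2209663 = 1526.61 m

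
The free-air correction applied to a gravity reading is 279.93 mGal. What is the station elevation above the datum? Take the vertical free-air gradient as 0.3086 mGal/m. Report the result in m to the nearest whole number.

907

h = 279.93 / 0.3086 = 907.10 m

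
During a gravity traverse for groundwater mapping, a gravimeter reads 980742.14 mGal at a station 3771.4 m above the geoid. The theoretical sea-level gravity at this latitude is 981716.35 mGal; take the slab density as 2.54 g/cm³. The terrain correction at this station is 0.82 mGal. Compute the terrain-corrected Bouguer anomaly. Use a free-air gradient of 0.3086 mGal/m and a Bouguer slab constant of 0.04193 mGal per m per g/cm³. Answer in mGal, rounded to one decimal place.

-211.2

Free-air correction = 0.3086 × 3771.4 = 1163.85 mGal
Free-air anomaly = 980742.14 − 981716.35 + (1163.85) = 189.64 mGal
Bouguer slab correction = 0.04193 × 2.54 × 3771.4 = 401.66 mGal
Simple Bouguer anomaly = 189.64 − (401.66) = -212.02 mGal
Complete Bouguer anomaly = -212.02 + 0.82 = -211.20 mGal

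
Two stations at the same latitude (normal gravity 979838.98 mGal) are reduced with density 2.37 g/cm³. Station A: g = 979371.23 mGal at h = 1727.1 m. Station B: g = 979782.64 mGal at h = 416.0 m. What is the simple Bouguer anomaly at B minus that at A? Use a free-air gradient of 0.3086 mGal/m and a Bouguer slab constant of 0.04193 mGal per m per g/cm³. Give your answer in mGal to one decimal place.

Δg_SB(A) = 979371.23 − 979838.98 + 0.3086×1727.1 − 0.04193×2.37×1727.1 = -106.40 mGal
Δg_SB(B) = 979782.64 − 979838.98 + 0.3086×416.0 − 0.04193×2.37×416.0 = 30.70 mGal
Difference = 30.70 − (-106.40) = 137.10 mGal

137.1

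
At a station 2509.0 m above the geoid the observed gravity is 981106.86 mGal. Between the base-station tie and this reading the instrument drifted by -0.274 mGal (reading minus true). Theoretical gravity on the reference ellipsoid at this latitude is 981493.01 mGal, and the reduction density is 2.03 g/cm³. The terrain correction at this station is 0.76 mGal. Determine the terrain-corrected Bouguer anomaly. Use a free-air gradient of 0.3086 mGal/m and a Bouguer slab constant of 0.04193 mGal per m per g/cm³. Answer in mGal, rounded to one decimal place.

Drift-corrected reading = 981106.86 − (-0.274) = 981107.134 mGal
Free-air correction = 0.3086 × 2509.0 = 774.28 mGal
Free-air anomaly = 981107.134 − 981493.01 + (774.28) = 388.404 mGal
Bouguer slab correction = 0.04193 × 2.03 × 2509.0 = 213.56 mGal
Simple Bouguer anomaly = 388.404 − (213.56) = 174.844 mGal
Complete Bouguer anomaly = 174.844 + 0.76 = 175.604 mGal

175.6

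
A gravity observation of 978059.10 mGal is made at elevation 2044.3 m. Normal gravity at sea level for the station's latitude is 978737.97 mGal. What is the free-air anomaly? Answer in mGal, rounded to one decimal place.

Free-air correction = 0.3086 × 2044.3 = 630.87 mGal
Free-air anomaly = 978059.10 − 978737.97 + (630.87) = -48.00 mGal

-48.0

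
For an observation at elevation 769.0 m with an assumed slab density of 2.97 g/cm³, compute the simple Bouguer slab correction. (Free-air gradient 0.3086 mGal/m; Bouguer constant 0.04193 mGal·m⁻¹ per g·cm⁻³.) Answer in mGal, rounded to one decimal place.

Bouguer slab correction = 0.04193 × 2.97 × 769.0 = 95.8 mGal

95.8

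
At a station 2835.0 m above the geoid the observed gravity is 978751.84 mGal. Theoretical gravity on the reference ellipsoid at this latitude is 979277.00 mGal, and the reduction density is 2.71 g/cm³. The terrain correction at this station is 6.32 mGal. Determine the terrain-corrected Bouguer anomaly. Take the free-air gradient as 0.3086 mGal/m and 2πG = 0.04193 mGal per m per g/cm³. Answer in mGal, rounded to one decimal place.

Free-air correction = 0.3086 × 2835.0 = 874.88 mGal
Free-air anomaly = 978751.84 − 979277.00 + (874.88) = 349.72 mGal
Bouguer slab correction = 0.04193 × 2.71 × 2835.0 = 322.14 mGal
Simple Bouguer anomaly = 349.72 − (322.14) = 27.58 mGal
Complete Bouguer anomaly = 27.58 + 6.32 = 33.90 mGal

33.9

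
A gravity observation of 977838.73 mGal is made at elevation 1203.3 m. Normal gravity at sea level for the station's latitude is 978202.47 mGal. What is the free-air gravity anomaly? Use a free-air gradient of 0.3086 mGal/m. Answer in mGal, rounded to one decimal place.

7.6

Free-air correction = 0.3086 × 1203.3 = 371.34 mGal
Free-air anomaly = 977838.73 − 978202.47 + (371.34) = 7.60 mGal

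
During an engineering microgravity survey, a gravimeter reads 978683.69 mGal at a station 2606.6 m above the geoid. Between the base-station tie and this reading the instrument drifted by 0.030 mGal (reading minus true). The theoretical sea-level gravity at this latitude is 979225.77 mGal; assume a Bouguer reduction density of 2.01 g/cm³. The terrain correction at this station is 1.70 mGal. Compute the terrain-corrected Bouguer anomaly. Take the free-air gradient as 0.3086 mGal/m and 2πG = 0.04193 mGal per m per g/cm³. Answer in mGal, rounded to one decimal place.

Drift-corrected reading = 978683.69 − (0.030) = 978683.660 mGal
Free-air correction = 0.3086 × 2606.6 = 804.40 mGal
Free-air anomaly = 978683.660 − 979225.77 + (804.40) = 262.290 mGal
Bouguer slab correction = 0.04193 × 2.01 × 2606.6 = 219.68 mGal
Simple Bouguer anomaly = 262.290 − (219.68) = 42.610 mGal
Complete Bouguer anomaly = 42.610 + 1.70 = 44.310 mGal

44.3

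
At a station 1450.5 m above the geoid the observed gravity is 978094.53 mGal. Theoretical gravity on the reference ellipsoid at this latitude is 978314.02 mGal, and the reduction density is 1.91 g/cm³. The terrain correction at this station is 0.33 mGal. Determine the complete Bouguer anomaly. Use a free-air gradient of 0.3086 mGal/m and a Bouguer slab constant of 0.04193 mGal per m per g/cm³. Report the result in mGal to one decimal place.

112.3

Free-air correction = 0.3086 × 1450.5 = 447.62 mGal
Free-air anomaly = 978094.53 − 978314.02 + (447.62) = 228.13 mGal
Bouguer slab correction = 0.04193 × 1.91 × 1450.5 = 116.17 mGal
Simple Bouguer anomaly = 228.13 − (116.17) = 111.96 mGal
Complete Bouguer anomaly = 111.96 + 0.33 = 112.29 mGal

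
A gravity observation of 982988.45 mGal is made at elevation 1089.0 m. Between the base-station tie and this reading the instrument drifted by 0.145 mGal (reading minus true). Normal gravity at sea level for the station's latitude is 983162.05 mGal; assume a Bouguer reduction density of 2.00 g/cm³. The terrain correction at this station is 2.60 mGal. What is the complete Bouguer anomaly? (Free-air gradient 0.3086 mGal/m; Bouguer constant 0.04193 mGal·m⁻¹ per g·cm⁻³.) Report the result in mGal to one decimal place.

Drift-corrected reading = 982988.45 − (0.145) = 982988.305 mGal
Free-air correction = 0.3086 × 1089.0 = 336.07 mGal
Free-air anomaly = 982988.305 − 983162.05 + (336.07) = 162.325 mGal
Bouguer slab correction = 0.04193 × 2.00 × 1089.0 = 91.32 mGal
Simple Bouguer anomaly = 162.325 − (91.32) = 71.005 mGal
Complete Bouguer anomaly = 71.005 + 2.60 = 73.605 mGal

73.6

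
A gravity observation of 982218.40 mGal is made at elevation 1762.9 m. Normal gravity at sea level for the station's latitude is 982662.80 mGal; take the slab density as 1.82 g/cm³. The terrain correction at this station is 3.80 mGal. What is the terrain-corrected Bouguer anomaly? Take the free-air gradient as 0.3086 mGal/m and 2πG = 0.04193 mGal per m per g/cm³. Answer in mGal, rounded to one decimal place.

Free-air correction = 0.3086 × 1762.9 = 544.03 mGal
Free-air anomaly = 982218.40 − 982662.80 + (544.03) = 99.63 mGal
Bouguer slab correction = 0.04193 × 1.82 × 1762.9 = 134.53 mGal
Simple Bouguer anomaly = 99.63 − (134.53) = -34.90 mGal
Complete Bouguer anomaly = -34.90 + 3.80 = -31.10 mGal

-31.1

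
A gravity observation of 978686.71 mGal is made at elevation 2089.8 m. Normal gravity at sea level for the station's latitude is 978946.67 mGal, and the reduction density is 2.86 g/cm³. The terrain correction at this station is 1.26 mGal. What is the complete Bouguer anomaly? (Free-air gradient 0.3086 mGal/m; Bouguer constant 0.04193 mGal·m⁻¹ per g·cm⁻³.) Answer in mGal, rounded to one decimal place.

Free-air correction = 0.3086 × 2089.8 = 644.91 mGal
Free-air anomaly = 978686.71 − 978946.67 + (644.91) = 384.95 mGal
Bouguer slab correction = 0.04193 × 2.86 × 2089.8 = 250.61 mGal
Simple Bouguer anomaly = 384.95 − (250.61) = 134.34 mGal
Complete Bouguer anomaly = 134.34 + 1.26 = 135.60 mGal

135.6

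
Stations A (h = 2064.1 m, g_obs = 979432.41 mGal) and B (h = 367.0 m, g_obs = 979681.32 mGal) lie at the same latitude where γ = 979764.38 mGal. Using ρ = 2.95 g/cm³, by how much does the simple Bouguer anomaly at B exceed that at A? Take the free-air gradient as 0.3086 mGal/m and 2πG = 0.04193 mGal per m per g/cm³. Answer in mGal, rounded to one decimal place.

-64.9

Δg_SB(A) = 979432.41 − 979764.38 + 0.3086×2064.1 − 0.04193×2.95×2064.1 = 49.70 mGal
Δg_SB(B) = 979681.32 − 979764.38 + 0.3086×367.0 − 0.04193×2.95×367.0 = -15.20 mGal
Difference = -15.20 − (49.70) = -64.90 mGal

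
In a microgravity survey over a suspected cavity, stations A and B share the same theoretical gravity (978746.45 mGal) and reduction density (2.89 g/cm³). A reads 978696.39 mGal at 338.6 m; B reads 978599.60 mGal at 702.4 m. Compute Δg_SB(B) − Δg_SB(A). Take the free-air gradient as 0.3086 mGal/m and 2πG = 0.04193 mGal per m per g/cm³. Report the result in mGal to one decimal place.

-28.6

Δg_SB(A) = 978696.39 − 978746.45 + 0.3086×338.6 − 0.04193×2.89×338.6 = 13.40 mGal
Δg_SB(B) = 978599.60 − 978746.45 + 0.3086×702.4 − 0.04193×2.89×702.4 = -15.20 mGal
Difference = -15.20 − (13.40) = -28.60 mGal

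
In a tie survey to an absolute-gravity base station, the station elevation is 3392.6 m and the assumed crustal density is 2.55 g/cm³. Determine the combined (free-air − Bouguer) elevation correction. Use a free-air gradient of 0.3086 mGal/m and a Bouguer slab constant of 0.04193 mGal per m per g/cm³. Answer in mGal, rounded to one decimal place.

684.2

Combined gradient = 0.3086 − 0.04193 × 2.55 = 0.2016785 mGal/m
Combined elevation correction = 0.2016785 × 3392.6 = 684.2 mGal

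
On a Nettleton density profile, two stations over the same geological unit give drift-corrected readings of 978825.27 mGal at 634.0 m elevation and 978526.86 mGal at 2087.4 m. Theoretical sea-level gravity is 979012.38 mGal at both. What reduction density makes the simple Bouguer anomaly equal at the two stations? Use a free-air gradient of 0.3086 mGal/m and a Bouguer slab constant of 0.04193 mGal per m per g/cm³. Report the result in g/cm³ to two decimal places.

2.46

Δg_obs = 978526.86 − 978825.27 = -298.41 mGal over Δh = 2087.4 − 634.0 = 1453.4 m
Equal Bouguer anomalies ⇒ Δg_obs + (0.3086 − 0.04193ρ)·Δh = 0
0.3086 − 0.04193ρ = −Δg_obs/Δh = 0.20532
ρ = (0.3086 − 0.20532) / 0.04193 = 2.46 g/cm³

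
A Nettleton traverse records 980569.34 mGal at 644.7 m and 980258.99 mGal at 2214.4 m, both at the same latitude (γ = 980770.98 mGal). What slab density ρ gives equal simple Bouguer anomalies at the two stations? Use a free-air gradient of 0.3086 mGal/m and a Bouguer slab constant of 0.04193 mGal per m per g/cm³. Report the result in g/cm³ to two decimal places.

Δg_obs = 980258.99 − 980569.34 = -310.35 mGal over Δh = 2214.4 − 644.7 = 1569.7 m
Equal Bouguer anomalies ⇒ Δg_obs + (0.3086 − 0.04193ρ)·Δh = 0
0.3086 − 0.04193ρ = −Δg_obs/Δh = 0.19771
ρ = (0.3086 − 0.19771) / 0.04193 = 2.64 g/cm³

2.64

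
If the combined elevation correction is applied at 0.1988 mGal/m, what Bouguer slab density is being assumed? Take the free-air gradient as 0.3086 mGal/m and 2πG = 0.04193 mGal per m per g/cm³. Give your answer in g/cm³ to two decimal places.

2.62

0.1988 = 0.3086 − 0.04193 × ρ
ρ = (0.3086 − 0.1988) / 0.04193 = 2.62 g/cm³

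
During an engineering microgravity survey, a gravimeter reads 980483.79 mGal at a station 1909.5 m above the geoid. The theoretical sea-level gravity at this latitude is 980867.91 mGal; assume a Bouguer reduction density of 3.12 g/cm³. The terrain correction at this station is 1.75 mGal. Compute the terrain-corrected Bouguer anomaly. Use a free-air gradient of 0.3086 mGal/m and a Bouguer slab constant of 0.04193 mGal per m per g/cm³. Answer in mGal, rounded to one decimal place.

Free-air correction = 0.3086 × 1909.5 = 589.27 mGal
Free-air anomaly = 980483.79 − 980867.91 + (589.27) = 205.15 mGal
Bouguer slab correction = 0.04193 × 3.12 × 1909.5 = 249.80 mGal
Simple Bouguer anomaly = 205.15 − (249.80) = -44.65 mGal
Complete Bouguer anomaly = -44.65 + 1.75 = -42.90 mGal

-42.9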